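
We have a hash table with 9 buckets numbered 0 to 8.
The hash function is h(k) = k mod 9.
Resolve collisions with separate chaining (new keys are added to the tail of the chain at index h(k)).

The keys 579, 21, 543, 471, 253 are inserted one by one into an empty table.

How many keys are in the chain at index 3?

4

Insert 579: h=3, bucket 3 empty -> new chain.
Insert 21: h=3, bucket 3 nonempty -> append to chain.
Insert 543: h=3, bucket 3 nonempty -> append to chain.
Insert 471: h=3, bucket 3 nonempty -> append to chain.
Insert 253: h=1, bucket 1 empty -> new chain.
Final buckets:
0: ∅
1: 253
2: ∅
3: 579 -> 21 -> 543 -> 471
4: ∅
5: ∅
6: ∅
7: ∅
8: ∅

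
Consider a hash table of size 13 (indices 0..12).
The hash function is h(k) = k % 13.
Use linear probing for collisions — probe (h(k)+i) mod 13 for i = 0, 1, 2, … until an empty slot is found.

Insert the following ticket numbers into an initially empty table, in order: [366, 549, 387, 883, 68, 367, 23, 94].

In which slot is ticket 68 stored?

366 hashes to 2; slot 2 is free → place at 2.
549 hashes to 3; slot 3 is free → place at 3.
387 hashes to 10; slot 10 is free → place at 10.
883 hashes to 12; slot 12 is free → place at 12.
68 hashes to 3; 3 taken → place at 4.
367 hashes to 3; 3,4 taken → place at 5.
23 hashes to 10; 10 taken → place at 11.
94 hashes to 3; 3,4,5 taken → place at 6.
Table: [., ., 366, 549, 68, 367, 94, ., ., ., 387, 23, 883]

4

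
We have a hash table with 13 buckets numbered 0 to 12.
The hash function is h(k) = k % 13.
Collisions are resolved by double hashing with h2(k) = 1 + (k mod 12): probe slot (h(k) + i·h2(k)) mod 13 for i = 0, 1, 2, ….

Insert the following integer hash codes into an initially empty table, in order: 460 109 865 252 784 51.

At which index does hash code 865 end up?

9

460 hashes to 5; slot 5 is free → place at 5.
109 hashes to 5, h2=2; 5 taken → place at 7.
865 hashes to 7, h2=2; 7 taken → place at 9.
252 hashes to 5, h2=1; 5 taken → place at 6.
784 hashes to 4; slot 4 is free → place at 4.
51 hashes to 12; slot 12 is free → place at 12.
Table: [., ., ., ., 784, 460, 252, 109, ., 865, ., ., 51]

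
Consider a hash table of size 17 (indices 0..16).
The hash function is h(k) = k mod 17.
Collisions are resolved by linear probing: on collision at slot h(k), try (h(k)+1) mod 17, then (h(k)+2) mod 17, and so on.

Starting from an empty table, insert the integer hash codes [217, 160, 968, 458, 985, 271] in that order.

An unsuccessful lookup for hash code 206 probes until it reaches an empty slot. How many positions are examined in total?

217 hashes to 13; slot 13 is free → place at 13.
160 hashes to 7; slot 7 is free → place at 7.
968 hashes to 16; slot 16 is free → place at 16.
458 hashes to 16; 16 taken → place at 0.
985 hashes to 16; 16,0 taken → place at 1.
271 hashes to 16; 16,0,1 taken → place at 2.
Table: [458, 985, 271, —, —, —, —, 160, —, —, —, —, —, 217, —, —, 968]
Lookup 206: h=2, probe 2,3 → slot 3 empty, not found.

2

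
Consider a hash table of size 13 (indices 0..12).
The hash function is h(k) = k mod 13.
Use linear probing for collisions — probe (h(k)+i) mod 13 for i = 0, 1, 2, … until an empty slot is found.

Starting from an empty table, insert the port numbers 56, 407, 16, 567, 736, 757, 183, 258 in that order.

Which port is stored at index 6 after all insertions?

56 hashes to 4; slot 4 is free → place at 4.
407 hashes to 4; 4 taken → place at 5.
16 hashes to 3; slot 3 is free → place at 3.
567 hashes to 8; slot 8 is free → place at 8.
736 hashes to 8; 8 taken → place at 9.
757 hashes to 3; 3,4,5 taken → place at 6.
183 hashes to 1; slot 1 is free → place at 1.
258 hashes to 11; slot 11 is free → place at 11.
Table: [—, 183, —, 16, 56, 407, 757, —, 567, 736, —, 258, —]

757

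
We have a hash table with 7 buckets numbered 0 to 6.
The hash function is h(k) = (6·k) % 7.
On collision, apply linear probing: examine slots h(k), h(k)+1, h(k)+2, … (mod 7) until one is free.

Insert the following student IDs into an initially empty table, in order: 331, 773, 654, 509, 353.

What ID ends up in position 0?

331 hashes to 5; slot 5 is free -> place at 5.
773 hashes to 4; slot 4 is free -> place at 4.
654 hashes to 4; 4,5 taken -> place at 6.
509 hashes to 2; slot 2 is free -> place at 2.
353 hashes to 4; 4,5,6 taken -> place at 0.
Table: [353, ∅, 509, ∅, 773, 331, 654]

353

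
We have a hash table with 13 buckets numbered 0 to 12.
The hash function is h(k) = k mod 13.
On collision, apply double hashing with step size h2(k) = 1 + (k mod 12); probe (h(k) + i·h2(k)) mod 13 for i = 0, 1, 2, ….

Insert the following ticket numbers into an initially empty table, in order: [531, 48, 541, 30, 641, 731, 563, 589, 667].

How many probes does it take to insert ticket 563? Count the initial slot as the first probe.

531 hashes to 11; slot 11 is free -> place at 11.
48 hashes to 9; slot 9 is free -> place at 9.
541 hashes to 8; slot 8 is free -> place at 8.
30 hashes to 4; slot 4 is free -> place at 4.
641 hashes to 4, h2=6; 4 taken -> place at 10.
731 hashes to 3; slot 3 is free -> place at 3.
563 hashes to 4, h2=12; 4,3 taken -> place at 2.
589 hashes to 4, h2=2; 4 taken -> place at 6.
667 hashes to 4, h2=8; 4 taken -> place at 12.
Table: [., ., 563, 731, 30, ., 589, ., 541, 48, 641, 531, 667]

3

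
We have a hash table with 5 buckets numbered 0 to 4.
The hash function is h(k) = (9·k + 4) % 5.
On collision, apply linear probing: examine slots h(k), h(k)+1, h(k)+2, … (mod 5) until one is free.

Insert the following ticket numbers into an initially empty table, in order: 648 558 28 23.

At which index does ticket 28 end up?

3

648 hashes to 1; slot 1 is free -> place at 1.
558 hashes to 1; 1 taken -> place at 2.
28 hashes to 1; 1,2 taken -> place at 3.
23 hashes to 1; 1,2,3 taken -> place at 4.
Table: [., 648, 558, 28, 23]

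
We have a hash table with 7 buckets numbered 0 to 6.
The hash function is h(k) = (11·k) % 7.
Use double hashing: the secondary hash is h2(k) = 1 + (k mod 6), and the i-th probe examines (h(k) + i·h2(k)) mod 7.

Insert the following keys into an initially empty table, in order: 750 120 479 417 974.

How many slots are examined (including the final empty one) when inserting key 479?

3

750: h=4 → slot 4
120: h=4, h2=1, probe 4,5 → slot 5
479: h=5, h2=6, probe 5,4,3 → slot 3
417: h=2 → slot 2
974: h=4, h2=3, probe 4,0 → slot 0
Table: [974, _, 417, 479, 750, 120, _]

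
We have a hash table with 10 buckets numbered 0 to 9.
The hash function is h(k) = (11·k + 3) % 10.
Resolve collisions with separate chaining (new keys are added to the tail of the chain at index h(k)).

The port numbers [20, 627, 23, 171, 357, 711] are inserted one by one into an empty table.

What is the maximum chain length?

Insert 20: h=3, bucket 3 empty -> new chain.
Insert 627: h=0, bucket 0 empty -> new chain.
Insert 23: h=6, bucket 6 empty -> new chain.
Insert 171: h=4, bucket 4 empty -> new chain.
Insert 357: h=0, bucket 0 nonempty -> append to chain.
Insert 711: h=4, bucket 4 nonempty -> append to chain.
Final buckets:
0: 627 -> 357
1: —
2: —
3: 20
4: 171 -> 711
5: —
6: 23
7: —
8: —
9: —

2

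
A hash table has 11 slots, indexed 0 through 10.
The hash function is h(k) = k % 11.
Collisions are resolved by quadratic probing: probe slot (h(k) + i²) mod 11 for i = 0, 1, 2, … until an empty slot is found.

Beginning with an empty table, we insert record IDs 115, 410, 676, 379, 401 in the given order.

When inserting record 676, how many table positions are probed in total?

115: h=5 => slot 5
410: h=3 => slot 3
676: h=5, probe 5,6 => slot 6
379: h=5, probe 5,6,9 => slot 9
401: h=5, probe 5,6,9,3,10 => slot 10
Table: [_, _, _, 410, _, 115, 676, _, _, 379, 401]

2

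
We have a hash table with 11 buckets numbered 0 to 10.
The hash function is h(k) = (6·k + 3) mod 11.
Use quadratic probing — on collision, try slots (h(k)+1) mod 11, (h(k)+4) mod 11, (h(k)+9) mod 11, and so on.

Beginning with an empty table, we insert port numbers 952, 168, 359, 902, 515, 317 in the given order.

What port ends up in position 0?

952: h=6 => slot 6
168: h=10 => slot 10
359: h=1 => slot 1
902: h=3 => slot 3
515: h=2 => slot 2
317: h=2, probe 2,3,6,0 => slot 0
Table: [317, 359, 515, 902, _, _, 952, _, _, _, 168]

317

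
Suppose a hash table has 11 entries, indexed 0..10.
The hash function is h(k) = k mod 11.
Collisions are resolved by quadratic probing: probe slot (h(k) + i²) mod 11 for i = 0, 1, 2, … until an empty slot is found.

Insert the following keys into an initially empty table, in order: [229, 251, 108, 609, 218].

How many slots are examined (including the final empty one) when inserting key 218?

4

Insert 229: h=9, slot 9 empty -> index 9.
Insert 251: h=9, slot 9 occupied -> index 10.
Insert 108: h=9, slots 9,10 occupied -> index 2.
Insert 609: h=4, slot 4 empty -> index 4.
Insert 218: h=9, slots 9,10,2 occupied -> index 7.
Table: [_, _, 108, _, 609, _, _, 218, _, 229, 251]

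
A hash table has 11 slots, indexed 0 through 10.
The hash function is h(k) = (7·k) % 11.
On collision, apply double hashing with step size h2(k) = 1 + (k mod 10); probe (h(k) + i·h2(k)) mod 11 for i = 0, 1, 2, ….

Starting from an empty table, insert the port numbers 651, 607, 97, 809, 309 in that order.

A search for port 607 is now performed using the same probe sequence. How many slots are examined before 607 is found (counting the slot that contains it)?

651 hashes to 3; slot 3 is free → place at 3.
607 hashes to 3, h2=8; 3 taken → place at 0.
97 hashes to 8; slot 8 is free → place at 8.
809 hashes to 9; slot 9 is free → place at 9.
309 hashes to 7; slot 7 is free → place at 7.
Table: [607, —, —, 651, —, —, —, 309, 97, 809, —]
Lookup 607: h=3, h2=8, probe 3,0 → found at 0.

2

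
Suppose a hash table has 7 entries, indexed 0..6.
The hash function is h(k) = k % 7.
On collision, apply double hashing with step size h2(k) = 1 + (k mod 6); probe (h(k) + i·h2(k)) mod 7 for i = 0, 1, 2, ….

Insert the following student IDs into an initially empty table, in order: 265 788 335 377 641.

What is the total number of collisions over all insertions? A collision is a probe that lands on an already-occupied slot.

6

265: h=6 → slot 6
788: h=4 → slot 4
335: h=6, h2=6, probe 6,5 → slot 5
377: h=6, h2=6, probe 6,5,4,3 → slot 3
641: h=4, h2=6, probe 4,3,2 → slot 2
Table: [-, -, 641, 377, 788, 335, 265]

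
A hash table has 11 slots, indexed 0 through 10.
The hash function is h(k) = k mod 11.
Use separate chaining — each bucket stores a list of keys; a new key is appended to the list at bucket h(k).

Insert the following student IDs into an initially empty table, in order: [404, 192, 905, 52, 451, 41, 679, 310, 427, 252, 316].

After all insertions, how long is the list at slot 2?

1

Insert 404: h=8, bucket 8 empty -> new chain.
Insert 192: h=5, bucket 5 empty -> new chain.
Insert 905: h=3, bucket 3 empty -> new chain.
Insert 52: h=8, bucket 8 nonempty -> append to chain.
Insert 451: h=0, bucket 0 empty -> new chain.
Insert 41: h=8, bucket 8 nonempty -> append to chain.
Insert 679: h=8, bucket 8 nonempty -> append to chain.
Insert 310: h=2, bucket 2 empty -> new chain.
Insert 427: h=9, bucket 9 empty -> new chain.
Insert 252: h=10, bucket 10 empty -> new chain.
Insert 316: h=8, bucket 8 nonempty -> append to chain.
Final buckets:
0: 451
1: .
2: 310
3: 905
4: .
5: 192
6: .
7: .
8: 404 -> 52 -> 41 -> 679 -> 316
9: 427
10: 252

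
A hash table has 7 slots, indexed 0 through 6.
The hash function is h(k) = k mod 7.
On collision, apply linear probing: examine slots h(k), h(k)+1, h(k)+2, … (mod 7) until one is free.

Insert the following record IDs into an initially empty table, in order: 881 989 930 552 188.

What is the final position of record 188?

Insert 881: h=6, slot 6 empty -> index 6.
Insert 989: h=2, slot 2 empty -> index 2.
Insert 930: h=6, slot 6 occupied -> index 0.
Insert 552: h=6, slots 6,0 occupied -> index 1.
Insert 188: h=6, slots 6,0,1,2 occupied -> index 3.
Table: [930, 552, 989, 188, ∅, ∅, 881]

3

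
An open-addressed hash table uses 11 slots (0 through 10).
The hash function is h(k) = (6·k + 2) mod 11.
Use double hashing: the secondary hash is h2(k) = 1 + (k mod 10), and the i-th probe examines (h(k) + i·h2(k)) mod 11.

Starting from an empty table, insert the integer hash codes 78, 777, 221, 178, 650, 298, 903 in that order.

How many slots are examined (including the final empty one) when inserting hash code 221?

2

78: h=8 -> slot 8
777: h=0 -> slot 0
221: h=8, h2=2, probe 8,10 -> slot 10
178: h=3 -> slot 3
650: h=8, h2=1, probe 8,9 -> slot 9
298: h=8, h2=9, probe 8,6 -> slot 6
903: h=8, h2=4, probe 8,1 -> slot 1
Table: [777, 903, -, 178, -, -, 298, -, 78, 650, 221]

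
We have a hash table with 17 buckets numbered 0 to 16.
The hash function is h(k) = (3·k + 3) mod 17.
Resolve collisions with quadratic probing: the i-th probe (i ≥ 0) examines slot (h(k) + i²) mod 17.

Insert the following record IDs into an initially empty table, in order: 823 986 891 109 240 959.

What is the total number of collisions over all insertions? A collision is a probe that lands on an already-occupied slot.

6

823 hashes to 7; slot 7 is free => place at 7.
986 hashes to 3; slot 3 is free => place at 3.
891 hashes to 7; 7 taken => place at 8.
109 hashes to 7; 7,8 taken => place at 11.
240 hashes to 9; slot 9 is free => place at 9.
959 hashes to 7; 7,8,11 taken => place at 16.
Table: [-, -, -, 986, -, -, -, 823, 891, 240, -, 109, -, -, -, -, 959]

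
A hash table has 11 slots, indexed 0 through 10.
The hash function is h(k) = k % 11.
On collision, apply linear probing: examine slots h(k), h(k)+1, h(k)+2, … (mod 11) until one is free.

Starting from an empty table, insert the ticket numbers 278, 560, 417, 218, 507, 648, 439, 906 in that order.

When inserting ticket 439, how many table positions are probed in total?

278 hashes to 3; slot 3 is free -> place at 3.
560 hashes to 10; slot 10 is free -> place at 10.
417 hashes to 10; 10 taken -> place at 0.
218 hashes to 9; slot 9 is free -> place at 9.
507 hashes to 1; slot 1 is free -> place at 1.
648 hashes to 10; 10,0,1 taken -> place at 2.
439 hashes to 10; 10,0,1,2,3 taken -> place at 4.
906 hashes to 4; 4 taken -> place at 5.
Table: [417, 507, 648, 278, 439, 906, -, -, -, 218, 560]

6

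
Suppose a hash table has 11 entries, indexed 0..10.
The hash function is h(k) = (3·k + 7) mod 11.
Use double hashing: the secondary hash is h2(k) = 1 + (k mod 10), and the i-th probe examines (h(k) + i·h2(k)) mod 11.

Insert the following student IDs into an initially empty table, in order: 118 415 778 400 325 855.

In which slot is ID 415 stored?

Insert 118: h=9, slot 9 empty → index 9.
Insert 415: h=9, h2=6, slot 9 occupied → index 4.
Insert 778: h=9, h2=9, slot 9 occupied → index 7.
Insert 400: h=8, slot 8 empty → index 8.
Insert 325: h=3, slot 3 empty → index 3.
Insert 855: h=9, h2=6, slots 9,4 occupied → index 10.
Table: [-, -, -, 325, 415, -, -, 778, 400, 118, 855]

4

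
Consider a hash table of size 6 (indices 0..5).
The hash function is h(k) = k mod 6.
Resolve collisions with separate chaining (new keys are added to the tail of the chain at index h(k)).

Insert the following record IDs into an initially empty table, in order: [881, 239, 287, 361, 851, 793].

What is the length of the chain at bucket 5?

4

Insert 881: h=5, bucket 5 empty -> new chain.
Insert 239: h=5, bucket 5 nonempty -> append to chain.
Insert 287: h=5, bucket 5 nonempty -> append to chain.
Insert 361: h=1, bucket 1 empty -> new chain.
Insert 851: h=5, bucket 5 nonempty -> append to chain.
Insert 793: h=1, bucket 1 nonempty -> append to chain.
Final buckets:
0: -
1: 361 -> 793
2: -
3: -
4: -
5: 881 -> 239 -> 287 -> 851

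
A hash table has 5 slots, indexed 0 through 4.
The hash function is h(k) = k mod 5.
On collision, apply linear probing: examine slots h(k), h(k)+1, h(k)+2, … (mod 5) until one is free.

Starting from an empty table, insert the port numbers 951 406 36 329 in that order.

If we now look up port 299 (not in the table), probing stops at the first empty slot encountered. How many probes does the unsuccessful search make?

Insert 951: h=1, slot 1 empty => index 1.
Insert 406: h=1, slot 1 occupied => index 2.
Insert 36: h=1, slots 1,2 occupied => index 3.
Insert 329: h=4, slot 4 empty => index 4.
Table: [_, 951, 406, 36, 329]
Lookup 299: h=4, probe 4,0 → slot 0 empty, not found.

2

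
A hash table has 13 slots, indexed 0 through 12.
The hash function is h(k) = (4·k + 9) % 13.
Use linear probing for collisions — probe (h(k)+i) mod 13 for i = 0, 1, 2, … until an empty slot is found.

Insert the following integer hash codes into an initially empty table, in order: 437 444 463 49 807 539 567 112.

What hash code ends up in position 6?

437 hashes to 2; slot 2 is free => place at 2.
444 hashes to 4; slot 4 is free => place at 4.
463 hashes to 2; 2 taken => place at 3.
49 hashes to 10; slot 10 is free => place at 10.
807 hashes to 0; slot 0 is free => place at 0.
539 hashes to 7; slot 7 is free => place at 7.
567 hashes to 2; 2,3,4 taken => place at 5.
112 hashes to 2; 2,3,4,5 taken => place at 6.
Table: [807, —, 437, 463, 444, 567, 112, 539, —, —, 49, —, —]

112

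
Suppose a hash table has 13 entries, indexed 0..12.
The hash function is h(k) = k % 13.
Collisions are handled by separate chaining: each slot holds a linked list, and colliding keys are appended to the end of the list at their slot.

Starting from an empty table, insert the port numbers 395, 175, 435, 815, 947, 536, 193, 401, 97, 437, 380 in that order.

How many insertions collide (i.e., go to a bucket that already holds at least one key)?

5

Insert 395: h=5, bucket 5 empty → new chain.
Insert 175: h=6, bucket 6 empty → new chain.
Insert 435: h=6, bucket 6 nonempty → append to chain.
Insert 815: h=9, bucket 9 empty → new chain.
Insert 947: h=11, bucket 11 empty → new chain.
Insert 536: h=3, bucket 3 empty → new chain.
Insert 193: h=11, bucket 11 nonempty → append to chain.
Insert 401: h=11, bucket 11 nonempty → append to chain.
Insert 97: h=6, bucket 6 nonempty → append to chain.
Insert 437: h=8, bucket 8 empty → new chain.
Insert 380: h=3, bucket 3 nonempty → append to chain.
Final buckets:
0: ∅
1: ∅
2: ∅
3: 536 -> 380
4: ∅
5: 395
6: 175 -> 435 -> 97
7: ∅
8: 437
9: 815
10: ∅
11: 947 -> 193 -> 401
12: ∅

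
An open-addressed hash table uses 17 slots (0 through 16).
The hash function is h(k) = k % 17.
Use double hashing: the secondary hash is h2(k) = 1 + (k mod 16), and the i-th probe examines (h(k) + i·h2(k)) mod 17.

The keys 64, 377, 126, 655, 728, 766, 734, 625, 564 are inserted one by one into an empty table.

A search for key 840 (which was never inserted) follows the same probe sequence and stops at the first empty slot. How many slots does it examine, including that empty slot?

4

64 hashes to 13; slot 13 is free -> place at 13.
377 hashes to 3; slot 3 is free -> place at 3.
126 hashes to 7; slot 7 is free -> place at 7.
655 hashes to 9; slot 9 is free -> place at 9.
728 hashes to 14; slot 14 is free -> place at 14.
766 hashes to 1; slot 1 is free -> place at 1.
734 hashes to 3, h2=15; 3,1 taken -> place at 16.
625 hashes to 13, h2=2; 13 taken -> place at 15.
564 hashes to 3, h2=5; 3 taken -> place at 8.
Table: [∅, 766, ∅, 377, ∅, ∅, ∅, 126, 564, 655, ∅, ∅, ∅, 64, 728, 625, 734]
Lookup 840: h=7, h2=9, probe 7,16,8,0 → slot 0 empty, not found.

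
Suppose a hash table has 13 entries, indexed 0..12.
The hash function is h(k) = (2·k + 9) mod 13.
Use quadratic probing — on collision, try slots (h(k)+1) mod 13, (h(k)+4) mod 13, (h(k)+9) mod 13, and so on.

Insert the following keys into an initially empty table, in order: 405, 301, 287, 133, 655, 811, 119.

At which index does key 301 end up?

1

405 hashes to 0; slot 0 is free -> place at 0.
301 hashes to 0; 0 taken -> place at 1.
287 hashes to 11; slot 11 is free -> place at 11.
133 hashes to 2; slot 2 is free -> place at 2.
655 hashes to 6; slot 6 is free -> place at 6.
811 hashes to 6; 6 taken -> place at 7.
119 hashes to 0; 0,1 taken -> place at 4.
Table: [405, 301, 133, —, 119, —, 655, 811, —, —, —, 287, —]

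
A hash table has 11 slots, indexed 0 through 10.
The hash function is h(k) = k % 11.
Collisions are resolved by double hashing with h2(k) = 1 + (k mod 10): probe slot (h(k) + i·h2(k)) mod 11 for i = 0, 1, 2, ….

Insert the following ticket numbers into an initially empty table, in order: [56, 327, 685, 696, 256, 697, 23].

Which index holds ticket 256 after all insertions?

6

Insert 56: h=1, slot 1 empty → index 1.
Insert 327: h=8, slot 8 empty → index 8.
Insert 685: h=3, slot 3 empty → index 3.
Insert 696: h=3, h2=7, slot 3 occupied → index 10.
Insert 256: h=3, h2=7, slots 3,10 occupied → index 6.
Insert 697: h=4, slot 4 empty → index 4.
Insert 23: h=1, h2=4, slot 1 occupied → index 5.
Table: [., 56, ., 685, 697, 23, 256, ., 327, ., 696]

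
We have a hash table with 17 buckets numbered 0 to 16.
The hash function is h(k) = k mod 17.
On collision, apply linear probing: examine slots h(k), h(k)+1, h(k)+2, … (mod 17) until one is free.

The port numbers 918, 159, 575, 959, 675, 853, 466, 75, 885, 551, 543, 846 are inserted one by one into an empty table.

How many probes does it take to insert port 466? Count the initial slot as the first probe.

2

918: h=0 -> slot 0
159: h=6 -> slot 6
575: h=14 -> slot 14
959: h=7 -> slot 7
675: h=12 -> slot 12
853: h=3 -> slot 3
466: h=7, probe 7,8 -> slot 8
75: h=7, probe 7,8,9 -> slot 9
885: h=1 -> slot 1
551: h=7, probe 7,8,9,10 -> slot 10
543: h=16 -> slot 16
846: h=13 -> slot 13
Table: [918, 885, ∅, 853, ∅, ∅, 159, 959, 466, 75, 551, ∅, 675, 846, 575, ∅, 543]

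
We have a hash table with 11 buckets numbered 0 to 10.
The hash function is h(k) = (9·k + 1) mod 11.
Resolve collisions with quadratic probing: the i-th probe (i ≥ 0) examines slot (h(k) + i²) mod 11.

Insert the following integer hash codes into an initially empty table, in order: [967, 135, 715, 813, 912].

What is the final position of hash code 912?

7

Insert 967: h=3, slot 3 empty => index 3.
Insert 135: h=6, slot 6 empty => index 6.
Insert 715: h=1, slot 1 empty => index 1.
Insert 813: h=3, slot 3 occupied => index 4.
Insert 912: h=3, slots 3,4 occupied => index 7.
Table: [—, 715, —, 967, 813, —, 135, 912, —, —, —]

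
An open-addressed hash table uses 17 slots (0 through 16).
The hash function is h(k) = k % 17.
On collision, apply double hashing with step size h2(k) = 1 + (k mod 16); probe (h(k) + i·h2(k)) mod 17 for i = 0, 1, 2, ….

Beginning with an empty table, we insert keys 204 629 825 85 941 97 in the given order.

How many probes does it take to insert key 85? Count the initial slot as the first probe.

204: h=0 => slot 0
629: h=0, h2=6, probe 0,6 => slot 6
825: h=9 => slot 9
85: h=0, h2=6, probe 0,6,12 => slot 12
941: h=6, h2=14, probe 6,3 => slot 3
97: h=12, h2=2, probe 12,14 => slot 14
Table: [204, —, —, 941, —, —, 629, —, —, 825, —, —, 85, —, 97, —, —]

3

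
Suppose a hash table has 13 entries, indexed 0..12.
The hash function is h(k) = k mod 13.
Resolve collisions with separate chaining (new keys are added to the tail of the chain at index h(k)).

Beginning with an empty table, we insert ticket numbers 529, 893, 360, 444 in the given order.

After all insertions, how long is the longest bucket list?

3

Insert 529: h=9, bucket 9 empty -> new chain.
Insert 893: h=9, bucket 9 nonempty -> append to chain.
Insert 360: h=9, bucket 9 nonempty -> append to chain.
Insert 444: h=2, bucket 2 empty -> new chain.
Final buckets:
0: —
1: —
2: 444
3: —
4: —
5: —
6: —
7: —
8: —
9: 529 -> 893 -> 360
10: —
11: —
12: —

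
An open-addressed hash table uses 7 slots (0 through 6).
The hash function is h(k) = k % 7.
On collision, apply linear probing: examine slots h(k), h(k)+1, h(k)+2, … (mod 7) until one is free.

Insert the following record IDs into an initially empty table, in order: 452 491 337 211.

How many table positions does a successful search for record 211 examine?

3

452: h=4 => slot 4
491: h=1 => slot 1
337: h=1, probe 1,2 => slot 2
211: h=1, probe 1,2,3 => slot 3
Table: [., 491, 337, 211, 452, ., .]
Lookup 211: h=1, probe 1,2,3 → found at 3.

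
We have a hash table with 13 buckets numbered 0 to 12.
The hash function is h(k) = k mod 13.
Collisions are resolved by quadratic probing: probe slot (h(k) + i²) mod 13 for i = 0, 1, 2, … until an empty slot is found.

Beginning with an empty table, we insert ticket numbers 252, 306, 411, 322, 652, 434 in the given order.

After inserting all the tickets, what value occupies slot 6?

434

Insert 252: h=5, slot 5 empty => index 5.
Insert 306: h=7, slot 7 empty => index 7.
Insert 411: h=8, slot 8 empty => index 8.
Insert 322: h=10, slot 10 empty => index 10.
Insert 652: h=2, slot 2 empty => index 2.
Insert 434: h=5, slot 5 occupied => index 6.
Table: [., ., 652, ., ., 252, 434, 306, 411, ., 322, ., .]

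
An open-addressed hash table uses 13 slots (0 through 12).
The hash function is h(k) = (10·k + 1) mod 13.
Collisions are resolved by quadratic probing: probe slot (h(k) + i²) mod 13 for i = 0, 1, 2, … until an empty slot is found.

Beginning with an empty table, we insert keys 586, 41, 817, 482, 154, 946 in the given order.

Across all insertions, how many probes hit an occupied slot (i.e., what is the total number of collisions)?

Insert 586: h=11, slot 11 empty -> index 11.
Insert 41: h=8, slot 8 empty -> index 8.
Insert 817: h=7, slot 7 empty -> index 7.
Insert 482: h=11, slot 11 occupied -> index 12.
Insert 154: h=7, slots 7,8,11 occupied -> index 3.
Insert 946: h=10, slot 10 empty -> index 10.
Table: [., ., ., 154, ., ., ., 817, 41, ., 946, 586, 482]

4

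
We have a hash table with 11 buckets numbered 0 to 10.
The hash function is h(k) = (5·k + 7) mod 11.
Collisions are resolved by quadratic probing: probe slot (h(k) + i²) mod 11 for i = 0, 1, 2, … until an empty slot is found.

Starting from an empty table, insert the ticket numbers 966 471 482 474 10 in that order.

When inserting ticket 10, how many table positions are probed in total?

2

966: h=8 -> slot 8
471: h=8, probe 8,9 -> slot 9
482: h=8, probe 8,9,1 -> slot 1
474: h=1, probe 1,2 -> slot 2
10: h=2, probe 2,3 -> slot 3
Table: [—, 482, 474, 10, —, —, —, —, 966, 471, —]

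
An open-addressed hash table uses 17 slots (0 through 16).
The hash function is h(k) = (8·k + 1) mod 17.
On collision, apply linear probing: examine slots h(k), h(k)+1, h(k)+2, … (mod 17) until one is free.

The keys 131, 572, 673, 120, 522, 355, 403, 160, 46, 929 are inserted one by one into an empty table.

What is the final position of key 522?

14

Insert 131: h=12, slot 12 empty → index 12.
Insert 572: h=4, slot 4 empty → index 4.
Insert 673: h=13, slot 13 empty → index 13.
Insert 120: h=9, slot 9 empty → index 9.
Insert 522: h=12, slots 12,13 occupied → index 14.
Insert 355: h=2, slot 2 empty → index 2.
Insert 403: h=12, slots 12,13,14 occupied → index 15.
Insert 160: h=6, slot 6 empty → index 6.
Insert 46: h=12, slots 12,13,14,15 occupied → index 16.
Insert 929: h=4, slot 4 occupied → index 5.
Table: [∅, ∅, 355, ∅, 572, 929, 160, ∅, ∅, 120, ∅, ∅, 131, 673, 522, 403, 46]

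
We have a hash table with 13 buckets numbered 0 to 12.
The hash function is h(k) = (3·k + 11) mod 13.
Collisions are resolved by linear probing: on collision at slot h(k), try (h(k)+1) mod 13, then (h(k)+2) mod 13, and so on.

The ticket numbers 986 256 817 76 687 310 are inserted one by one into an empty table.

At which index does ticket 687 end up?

8

986 hashes to 5; slot 5 is free -> place at 5.
256 hashes to 12; slot 12 is free -> place at 12.
817 hashes to 5; 5 taken -> place at 6.
76 hashes to 5; 5,6 taken -> place at 7.
687 hashes to 5; 5,6,7 taken -> place at 8.
310 hashes to 5; 5,6,7,8 taken -> place at 9.
Table: [., ., ., ., ., 986, 817, 76, 687, 310, ., ., 256]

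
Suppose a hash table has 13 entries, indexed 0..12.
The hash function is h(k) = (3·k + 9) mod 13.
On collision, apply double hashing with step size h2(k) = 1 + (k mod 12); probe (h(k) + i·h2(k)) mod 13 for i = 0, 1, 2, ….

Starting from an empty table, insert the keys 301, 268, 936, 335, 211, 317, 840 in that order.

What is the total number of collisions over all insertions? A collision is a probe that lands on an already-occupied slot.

301: h=2 -> slot 2
268: h=7 -> slot 7
936: h=9 -> slot 9
335: h=0 -> slot 0
211: h=5 -> slot 5
317: h=11 -> slot 11
840: h=7, h2=1, probe 7,8 -> slot 8
Table: [335, —, 301, —, —, 211, —, 268, 840, 936, —, 317, —]

1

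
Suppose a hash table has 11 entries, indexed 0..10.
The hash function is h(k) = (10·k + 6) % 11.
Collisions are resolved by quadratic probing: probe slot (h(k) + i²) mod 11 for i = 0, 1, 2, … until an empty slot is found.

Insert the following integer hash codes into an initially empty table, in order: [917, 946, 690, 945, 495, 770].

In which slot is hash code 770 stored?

917: h=2 → slot 2
946: h=6 → slot 6
690: h=9 → slot 9
945: h=7 → slot 7
495: h=6, probe 6,7,10 → slot 10
770: h=6, probe 6,7,10,4 → slot 4
Table: [_, _, 917, _, 770, _, 946, 945, _, 690, 495]

4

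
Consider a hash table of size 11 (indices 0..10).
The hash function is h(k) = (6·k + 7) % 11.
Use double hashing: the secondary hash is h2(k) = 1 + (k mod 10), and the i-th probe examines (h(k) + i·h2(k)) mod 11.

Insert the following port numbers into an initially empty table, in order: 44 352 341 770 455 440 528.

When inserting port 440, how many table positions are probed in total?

Insert 44: h=7, slot 7 empty → index 7.
Insert 352: h=7, h2=3, slot 7 occupied → index 10.
Insert 341: h=7, h2=2, slot 7 occupied → index 9.
Insert 770: h=7, h2=1, slot 7 occupied → index 8.
Insert 455: h=9, h2=6, slot 9 occupied → index 4.
Insert 440: h=7, h2=1, slots 7,8,9,10 occupied → index 0.
Insert 528: h=7, h2=9, slot 7 occupied → index 5.
Table: [440, -, -, -, 455, 528, -, 44, 770, 341, 352]

5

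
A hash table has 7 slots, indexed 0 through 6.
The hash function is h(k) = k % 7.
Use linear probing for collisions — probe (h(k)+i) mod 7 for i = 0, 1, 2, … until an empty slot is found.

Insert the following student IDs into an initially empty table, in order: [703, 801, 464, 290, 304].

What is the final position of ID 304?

6

703: h=3 -> slot 3
801: h=3, probe 3,4 -> slot 4
464: h=2 -> slot 2
290: h=3, probe 3,4,5 -> slot 5
304: h=3, probe 3,4,5,6 -> slot 6
Table: [., ., 464, 703, 801, 290, 304]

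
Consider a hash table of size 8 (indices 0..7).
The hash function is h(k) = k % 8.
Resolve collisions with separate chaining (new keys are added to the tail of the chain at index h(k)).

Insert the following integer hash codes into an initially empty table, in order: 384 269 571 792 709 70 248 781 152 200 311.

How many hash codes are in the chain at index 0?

384 → bucket 0
269 → bucket 5
571 → bucket 3
792 → bucket 0 (collision)
709 → bucket 5 (collision)
70 → bucket 6
248 → bucket 0 (collision)
781 → bucket 5 (collision)
152 → bucket 0 (collision)
200 → bucket 0 (collision)
311 → bucket 7
Final buckets:
0: 384 -> 792 -> 248 -> 152 -> 200
1: -
2: -
3: 571
4: -
5: 269 -> 709 -> 781
6: 70
7: 311

5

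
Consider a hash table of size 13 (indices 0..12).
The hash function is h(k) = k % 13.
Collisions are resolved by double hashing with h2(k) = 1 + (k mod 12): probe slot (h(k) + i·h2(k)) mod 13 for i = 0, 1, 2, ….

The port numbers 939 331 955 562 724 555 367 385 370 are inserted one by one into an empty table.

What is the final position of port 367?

939: h=3 → slot 3
331: h=6 → slot 6
955: h=6, h2=8, probe 6,1 → slot 1
562: h=3, h2=11, probe 3,1,12 → slot 12
724: h=9 → slot 9
555: h=9, h2=4, probe 9,0 → slot 0
367: h=3, h2=8, probe 3,11 → slot 11
385: h=8 → slot 8
370: h=6, h2=11, probe 6,4 → slot 4
Table: [555, 955, ., 939, 370, ., 331, ., 385, 724, ., 367, 562]

11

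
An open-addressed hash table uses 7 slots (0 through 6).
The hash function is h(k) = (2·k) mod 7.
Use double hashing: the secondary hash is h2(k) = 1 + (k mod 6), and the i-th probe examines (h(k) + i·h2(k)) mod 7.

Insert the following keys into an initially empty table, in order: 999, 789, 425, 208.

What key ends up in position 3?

999

Insert 999: h=3, slot 3 empty → index 3.
Insert 789: h=3, h2=4, slot 3 occupied → index 0.
Insert 425: h=3, h2=6, slot 3 occupied → index 2.
Insert 208: h=3, h2=5, slot 3 occupied → index 1.
Table: [789, 208, 425, 999, _, _, _]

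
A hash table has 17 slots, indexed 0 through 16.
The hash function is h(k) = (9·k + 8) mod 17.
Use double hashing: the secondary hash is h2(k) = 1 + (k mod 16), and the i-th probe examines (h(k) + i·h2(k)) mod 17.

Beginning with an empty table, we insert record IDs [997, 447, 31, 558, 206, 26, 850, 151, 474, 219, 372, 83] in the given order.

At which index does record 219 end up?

997 hashes to 5; slot 5 is free -> place at 5.
447 hashes to 2; slot 2 is free -> place at 2.
31 hashes to 15; slot 15 is free -> place at 15.
558 hashes to 15, h2=15; 15 taken -> place at 13.
206 hashes to 9; slot 9 is free -> place at 9.
26 hashes to 4; slot 4 is free -> place at 4.
850 hashes to 8; slot 8 is free -> place at 8.
151 hashes to 7; slot 7 is free -> place at 7.
474 hashes to 7, h2=11; 7 taken -> place at 1.
219 hashes to 7, h2=12; 7,2 taken -> place at 14.
372 hashes to 7, h2=5; 7 taken -> place at 12.
83 hashes to 7, h2=4; 7 taken -> place at 11.
Table: [_, 474, 447, _, 26, 997, _, 151, 850, 206, _, 83, 372, 558, 219, 31, _]

14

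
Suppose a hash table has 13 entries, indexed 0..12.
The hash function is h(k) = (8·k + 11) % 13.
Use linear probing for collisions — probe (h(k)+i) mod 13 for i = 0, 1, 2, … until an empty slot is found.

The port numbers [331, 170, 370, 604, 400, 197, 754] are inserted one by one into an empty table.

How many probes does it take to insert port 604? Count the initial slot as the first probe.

3

331 hashes to 7; slot 7 is free -> place at 7.
170 hashes to 6; slot 6 is free -> place at 6.
370 hashes to 7; 7 taken -> place at 8.
604 hashes to 7; 7,8 taken -> place at 9.
400 hashes to 0; slot 0 is free -> place at 0.
197 hashes to 1; slot 1 is free -> place at 1.
754 hashes to 11; slot 11 is free -> place at 11.
Table: [400, 197, ., ., ., ., 170, 331, 370, 604, ., 754, .]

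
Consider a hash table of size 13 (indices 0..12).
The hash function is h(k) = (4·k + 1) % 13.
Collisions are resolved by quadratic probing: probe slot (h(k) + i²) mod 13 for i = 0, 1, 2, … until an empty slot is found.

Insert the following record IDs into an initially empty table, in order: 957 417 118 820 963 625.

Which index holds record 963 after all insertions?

Insert 957: h=7, slot 7 empty => index 7.
Insert 417: h=5, slot 5 empty => index 5.
Insert 118: h=5, slot 5 occupied => index 6.
Insert 820: h=5, slots 5,6 occupied => index 9.
Insert 963: h=5, slots 5,6,9 occupied => index 1.
Insert 625: h=5, slots 5,6,9,1 occupied => index 8.
Table: [., 963, ., ., ., 417, 118, 957, 625, 820, ., ., .]

1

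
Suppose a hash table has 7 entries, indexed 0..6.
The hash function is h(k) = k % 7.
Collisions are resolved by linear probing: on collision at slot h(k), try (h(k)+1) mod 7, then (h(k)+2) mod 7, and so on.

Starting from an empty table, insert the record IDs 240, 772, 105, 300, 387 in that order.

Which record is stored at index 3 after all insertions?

Insert 240: h=2, slot 2 empty -> index 2.
Insert 772: h=2, slot 2 occupied -> index 3.
Insert 105: h=0, slot 0 empty -> index 0.
Insert 300: h=6, slot 6 empty -> index 6.
Insert 387: h=2, slots 2,3 occupied -> index 4.
Table: [105, ∅, 240, 772, 387, ∅, 300]

772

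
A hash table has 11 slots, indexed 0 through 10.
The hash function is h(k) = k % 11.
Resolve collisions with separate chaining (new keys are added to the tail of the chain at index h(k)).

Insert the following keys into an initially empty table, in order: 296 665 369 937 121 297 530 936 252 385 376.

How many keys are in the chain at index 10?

2

296 → bucket 10
665 → bucket 5
369 → bucket 6
937 → bucket 2
121 → bucket 0
297 → bucket 0 (collision)
530 → bucket 2 (collision)
936 → bucket 1
252 → bucket 10 (collision)
385 → bucket 0 (collision)
376 → bucket 2 (collision)
Final buckets:
0: 121 -> 297 -> 385
1: 936
2: 937 -> 530 -> 376
3: ∅
4: ∅
5: 665
6: 369
7: ∅
8: ∅
9: ∅
10: 296 -> 252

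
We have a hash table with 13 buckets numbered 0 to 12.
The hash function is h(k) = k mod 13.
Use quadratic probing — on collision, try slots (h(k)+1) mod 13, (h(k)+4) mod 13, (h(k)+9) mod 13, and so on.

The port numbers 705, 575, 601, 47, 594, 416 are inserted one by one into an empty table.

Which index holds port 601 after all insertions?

7

Insert 705: h=3, slot 3 empty -> index 3.
Insert 575: h=3, slot 3 occupied -> index 4.
Insert 601: h=3, slots 3,4 occupied -> index 7.
Insert 47: h=8, slot 8 empty -> index 8.
Insert 594: h=9, slot 9 empty -> index 9.
Insert 416: h=0, slot 0 empty -> index 0.
Table: [416, —, —, 705, 575, —, —, 601, 47, 594, —, —, —]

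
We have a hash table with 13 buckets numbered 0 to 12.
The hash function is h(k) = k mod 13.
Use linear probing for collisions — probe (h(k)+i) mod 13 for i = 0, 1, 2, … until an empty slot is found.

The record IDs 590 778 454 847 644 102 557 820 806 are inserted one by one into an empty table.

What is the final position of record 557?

Insert 590: h=5, slot 5 empty -> index 5.
Insert 778: h=11, slot 11 empty -> index 11.
Insert 454: h=12, slot 12 empty -> index 12.
Insert 847: h=2, slot 2 empty -> index 2.
Insert 644: h=7, slot 7 empty -> index 7.
Insert 102: h=11, slots 11,12 occupied -> index 0.
Insert 557: h=11, slots 11,12,0 occupied -> index 1.
Insert 820: h=1, slots 1,2 occupied -> index 3.
Insert 806: h=0, slots 0,1,2,3 occupied -> index 4.
Table: [102, 557, 847, 820, 806, 590, —, 644, —, —, —, 778, 454]

1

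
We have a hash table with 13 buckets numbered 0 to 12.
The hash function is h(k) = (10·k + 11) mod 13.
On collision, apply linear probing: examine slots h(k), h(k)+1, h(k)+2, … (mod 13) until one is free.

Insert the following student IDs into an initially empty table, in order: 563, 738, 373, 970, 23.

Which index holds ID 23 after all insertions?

8

Insert 563: h=12, slot 12 empty → index 12.
Insert 738: h=7, slot 7 empty → index 7.
Insert 373: h=10, slot 10 empty → index 10.
Insert 970: h=0, slot 0 empty → index 0.
Insert 23: h=7, slot 7 occupied → index 8.
Table: [970, -, -, -, -, -, -, 738, 23, -, 373, -, 563]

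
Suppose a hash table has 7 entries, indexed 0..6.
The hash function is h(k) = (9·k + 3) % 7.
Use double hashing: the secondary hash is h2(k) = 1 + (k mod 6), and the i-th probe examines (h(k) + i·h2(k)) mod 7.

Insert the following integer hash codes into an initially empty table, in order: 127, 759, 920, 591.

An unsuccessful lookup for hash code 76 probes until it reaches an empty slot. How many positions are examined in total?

127: h=5 -> slot 5
759: h=2 -> slot 2
920: h=2, h2=3, probe 2,5,1 -> slot 1
591: h=2, h2=4, probe 2,6 -> slot 6
Table: [_, 920, 759, _, _, 127, 591]
Lookup 76: h=1, h2=5, probe 1,6,4 → slot 4 empty, not found.

3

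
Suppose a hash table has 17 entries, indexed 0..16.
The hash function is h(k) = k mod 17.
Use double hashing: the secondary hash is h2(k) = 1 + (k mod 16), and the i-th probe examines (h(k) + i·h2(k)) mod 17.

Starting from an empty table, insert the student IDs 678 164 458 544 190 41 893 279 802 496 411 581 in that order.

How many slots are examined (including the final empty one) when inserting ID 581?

678: h=15 -> slot 15
164: h=11 -> slot 11
458: h=16 -> slot 16
544: h=0 -> slot 0
190: h=3 -> slot 3
41: h=7 -> slot 7
893: h=9 -> slot 9
279: h=7, h2=8, probe 7,15,6 -> slot 6
802: h=3, h2=3, probe 3,6,9,12 -> slot 12
496: h=3, h2=1, probe 3,4 -> slot 4
411: h=3, h2=12, probe 3,15,10 -> slot 10
581: h=3, h2=6, probe 3,9,15,4,10,16,5 -> slot 5
Table: [544, ., ., 190, 496, 581, 279, 41, ., 893, 411, 164, 802, ., ., 678, 458]

7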